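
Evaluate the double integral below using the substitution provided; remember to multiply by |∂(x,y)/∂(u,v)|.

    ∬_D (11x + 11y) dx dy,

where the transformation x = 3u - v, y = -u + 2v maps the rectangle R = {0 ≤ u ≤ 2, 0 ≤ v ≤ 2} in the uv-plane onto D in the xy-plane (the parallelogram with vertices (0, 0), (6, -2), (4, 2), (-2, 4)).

Compute the Jacobian determinant of (x, y) with respect to (u, v):

    ∂(x,y)/∂(u,v) = | 3  -1 | = (3)(2) - (-1)(-1) = 5.
                   | -1  2 |

Its absolute value is |J| = 5 (the area scaling factor).

Substituting x = 3u - v, y = -u + 2v into the integrand,

    11x + 11y → 22u + 11v,

so the integral becomes

    ∬_R (22u + 11v) · |J| du dv = ∫_0^2 ∫_0^2 (110u + 55v) dv du.

Inner (v): 220u + 110.
Outer (u): 660.

Therefore ∬_D (11x + 11y) dx dy = 660.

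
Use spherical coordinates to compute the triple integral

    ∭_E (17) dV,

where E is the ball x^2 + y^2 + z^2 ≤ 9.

In spherical coordinates, x = ρ sin(φ) cos(θ), y = ρ sin(φ) sin(θ), z = ρ cos(φ), and dV = ρ^2 sin(φ) dρ dφ dθ.

The integrand becomes 17, so

    ∭_E (17) dV = ∫_{0}^{2π} ∫_{0}^{π} ∫_{0}^{3} (17) · ρ^2 sin(φ) dρ dφ dθ.

Inner (ρ): 153sin(φ).
Middle (φ): 306.
Outer (θ): 612π.

Therefore the triple integral equals 612π.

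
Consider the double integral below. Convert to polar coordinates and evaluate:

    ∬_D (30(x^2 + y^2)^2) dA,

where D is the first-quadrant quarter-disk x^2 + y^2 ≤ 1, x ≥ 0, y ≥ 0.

The region D is 0 ≤ r ≤ 1, 0 ≤ θ ≤ π/2 in polar coordinates, where x = r cos(θ), y = r sin(θ), and dA = r dr dθ.

Under the substitution, the integrand becomes 30r^4, so

    ∬_D (30(x^2 + y^2)^2) dA = ∫_{0}^{π/2} ∫_{0}^{1} (30r^4) · r dr dθ.

Inner integral (in r): ∫_{0}^{1} (30r^4) · r dr = 5.

Outer integral (in θ): ∫_{0}^{π/2} (5) dθ = 5π/2.

Therefore ∬_D (30(x^2 + y^2)^2) dA = 5π/2.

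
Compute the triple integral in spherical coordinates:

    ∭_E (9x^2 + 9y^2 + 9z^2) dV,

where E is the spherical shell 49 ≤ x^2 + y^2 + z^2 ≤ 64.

In spherical coordinates, x = ρ sin(φ) cos(θ), y = ρ sin(φ) sin(θ), z = ρ cos(φ), and dV = ρ^2 sin(φ) dρ dφ dθ.

The integrand becomes 9ρ^2, so

    ∭_E (9x^2 + 9y^2 + 9z^2) dV = ∫_{0}^{2π} ∫_{0}^{π} ∫_{7}^{8} (9ρ^2) · ρ^2 sin(φ) dρ dφ dθ.

Inner (ρ): 143649sin(φ)/5.
Middle (φ): 287298/5.
Outer (θ): 574596π/5.

Therefore the triple integral equals 574596π/5.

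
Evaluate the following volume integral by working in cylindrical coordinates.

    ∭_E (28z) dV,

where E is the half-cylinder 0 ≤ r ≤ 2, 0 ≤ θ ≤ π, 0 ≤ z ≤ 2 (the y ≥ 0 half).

In cylindrical coordinates, x = r cos(θ), y = r sin(θ), z = z, and dV = r dr dθ dz.

The integrand becomes 28z, so

    ∭_E (28z) dV = ∫_{0}^{π} ∫_{0}^{2} ∫_{0}^{2} (28z) · r dz dr dθ.

Inner (z): 56r.
Middle (r from 0 to 2): 112.
Outer (θ): 112π.

Therefore the triple integral equals 112π.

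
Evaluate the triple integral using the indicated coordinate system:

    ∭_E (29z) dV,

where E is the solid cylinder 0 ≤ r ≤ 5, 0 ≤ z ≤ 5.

In cylindrical coordinates, x = r cos(θ), y = r sin(θ), z = z, and dV = r dr dθ dz.

The integrand becomes 29z, so

    ∭_E (29z) dV = ∫_{0}^{2π} ∫_{0}^{5} ∫_{0}^{5} (29z) · r dz dr dθ.

Inner (z): 725r/2.
Middle (r from 0 to 5): 18125/4.
Outer (θ): 18125π/2.

Therefore the triple integral equals 18125π/2.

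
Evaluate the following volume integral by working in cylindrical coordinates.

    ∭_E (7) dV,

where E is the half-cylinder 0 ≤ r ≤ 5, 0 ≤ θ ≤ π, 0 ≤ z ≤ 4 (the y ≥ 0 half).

In cylindrical coordinates, x = r cos(θ), y = r sin(θ), z = z, and dV = r dr dθ dz.

The integrand becomes 7, so

    ∭_E (7) dV = ∫_{0}^{π} ∫_{0}^{5} ∫_{0}^{4} (7) · r dz dr dθ.

Inner (z): 28r.
Middle (r from 0 to 5): 350.
Outer (θ): 350π.

Therefore the triple integral equals 350π.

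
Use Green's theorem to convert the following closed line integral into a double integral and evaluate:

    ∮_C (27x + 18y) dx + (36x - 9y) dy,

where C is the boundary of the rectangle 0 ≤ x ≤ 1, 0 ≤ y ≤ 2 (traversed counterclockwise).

Green's theorem converts the closed line integral into a double integral over the enclosed region D:

    ∮_C P dx + Q dy = ∬_D (∂Q/∂x - ∂P/∂y) dA.

Here P = 27x + 18y, Q = 36x - 9y, so

    ∂Q/∂x = 36,    ∂P/∂y = 18,
    ∂Q/∂x - ∂P/∂y = 18.

D is the region 0 ≤ x ≤ 1, 0 ≤ y ≤ 2. Evaluating the double integral:

    ∬_D (18) dA = ∫_0^{1} ∫_0^{2} (18) dy dx.

Inner (y from 0 to 2): 36.
Outer (x from 0 to 1): 36.

Therefore ∮_C P dx + Q dy = 36.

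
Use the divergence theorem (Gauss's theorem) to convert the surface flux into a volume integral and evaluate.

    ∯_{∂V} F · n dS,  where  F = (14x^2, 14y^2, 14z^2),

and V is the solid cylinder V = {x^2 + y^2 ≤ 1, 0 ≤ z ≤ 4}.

By the divergence theorem,

    ∯_{∂V} F · n dS = ∭_V (∇ · F) dV.

Compute the divergence:
    ∇ · F = ∂F_x/∂x + ∂F_y/∂y + ∂F_z/∂z = 28x + 28y + 28z.

In cylindrical coordinates, x = r cos(θ), y = r sin(θ), z = z, dV = r dr dθ dz, with 0 ≤ r ≤ 1, 0 ≤ θ ≤ 2π, 0 ≤ z ≤ 4.

The integrand, after substitution and multiplying by the volume element, becomes (28sqrt(2)r sin(θ + π/4) + 28z) · r, so

    ∭_V (∇·F) dV = ∫_0^{2π} ∫_0^{1} ∫_0^{4} (28sqrt(2)r sin(θ + π/4) + 28z) · r dz dr dθ.

Inner (z from 0 to 4): 112r (sqrt(2)r sin(θ + π/4) + 2).
Middle (r from 0 to 1): 112sqrt(2)sin(θ + π/4)/3 + 112.
Outer (θ from 0 to 2π): 224π.

Therefore ∯_{∂V} F · n dS = 224π.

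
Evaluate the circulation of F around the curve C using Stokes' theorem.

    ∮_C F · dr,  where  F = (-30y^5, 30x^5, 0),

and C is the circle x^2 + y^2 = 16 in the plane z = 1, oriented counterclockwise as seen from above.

Let S be the flat disk x^2 + y^2 ≤ 16 in the plane z = 1, with upward unit normal n̂ = ẑ. By Stokes' theorem,

    ∮_C F · dr = ∬_S (∇ × F) · n̂ dS = ∬_D (curl F)_z dA,

where D is the disk x^2 + y^2 ≤ 16.

Compute the curl of F = (-30y^5, 30x^5, 0):
    (∇ × F)_x = ∂F_z/∂y - ∂F_y/∂z = 0,
    (∇ × F)_y = ∂F_x/∂z - ∂F_z/∂x = 0,
    (∇ × F)_z = ∂F_y/∂x - ∂F_x/∂y = 150x^4 + 150y^4.

On z = 1, (curl F)_z = 150x^4 + 150y^4.

Convert to polar (x = r cos θ, y = r sin θ, dA = r dr dθ); the integrand becomes 150r^4(sin(θ)^4 + cos(θ)^4), so

    ∬_D (curl F)_z dA = ∫_0^{2π} ∫_0^{4} (150r^4(sin(θ)^4 + cos(θ)^4)) · r dr dθ.

Inner (r from 0 to 4): 102400sin(θ)^4 + 102400cos(θ)^4.
Outer (θ from 0 to 2π): 153600π.

Therefore ∮_C F · dr = 153600π.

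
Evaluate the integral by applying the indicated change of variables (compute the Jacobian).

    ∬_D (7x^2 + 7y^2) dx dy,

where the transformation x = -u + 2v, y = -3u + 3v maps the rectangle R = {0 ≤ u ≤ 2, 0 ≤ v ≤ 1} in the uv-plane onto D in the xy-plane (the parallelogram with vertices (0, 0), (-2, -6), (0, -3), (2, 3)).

Compute the Jacobian determinant of (x, y) with respect to (u, v):

    ∂(x,y)/∂(u,v) = | -1  2 | = (-1)(3) - (2)(-3) = 3.
                   | -3  3 |

Its absolute value is |J| = 3 (the area scaling factor).

Substituting x = -u + 2v, y = -3u + 3v into the integrand,

    7x^2 + 7y^2 → 70u^2 - 154u v + 91v^2,

so the integral becomes

    ∬_R (70u^2 - 154u v + 91v^2) · |J| du dv = ∫_0^2 ∫_0^1 (210u^2 - 462u v + 273v^2) dv du.

Inner (v): 210u^2 - 231u + 91.
Outer (u): 280.

Therefore ∬_D (7x^2 + 7y^2) dx dy = 280.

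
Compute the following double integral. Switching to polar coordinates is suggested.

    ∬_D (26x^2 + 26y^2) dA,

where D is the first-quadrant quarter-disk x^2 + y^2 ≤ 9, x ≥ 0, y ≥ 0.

The region D is 0 ≤ r ≤ 3, 0 ≤ θ ≤ π/2 in polar coordinates, where x = r cos(θ), y = r sin(θ), and dA = r dr dθ.

Under the substitution, the integrand becomes 26r^2, so

    ∬_D (26x^2 + 26y^2) dA = ∫_{0}^{π/2} ∫_{0}^{3} (26r^2) · r dr dθ.

Inner integral (in r): ∫_{0}^{3} (26r^2) · r dr = 1053/2.

Outer integral (in θ): ∫_{0}^{π/2} (1053/2) dθ = 1053π/4.

Therefore ∬_D (26x^2 + 26y^2) dA = 1053π/4.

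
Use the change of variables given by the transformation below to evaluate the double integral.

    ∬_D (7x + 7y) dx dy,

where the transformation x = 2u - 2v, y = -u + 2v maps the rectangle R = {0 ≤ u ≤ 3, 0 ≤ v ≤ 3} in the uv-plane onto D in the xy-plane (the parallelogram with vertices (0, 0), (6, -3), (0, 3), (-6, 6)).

Compute the Jacobian determinant of (x, y) with respect to (u, v):

    ∂(x,y)/∂(u,v) = | 2  -2 | = (2)(2) - (-2)(-1) = 2.
                   | -1  2 |

Its absolute value is |J| = 2 (the area scaling factor).

Substituting x = 2u - 2v, y = -u + 2v into the integrand,

    7x + 7y → 7u,

so the integral becomes

    ∬_R (7u) · |J| du dv = ∫_0^3 ∫_0^3 (14u) dv du.

Inner (v): 42u.
Outer (u): 189.

Therefore ∬_D (7x + 7y) dx dy = 189.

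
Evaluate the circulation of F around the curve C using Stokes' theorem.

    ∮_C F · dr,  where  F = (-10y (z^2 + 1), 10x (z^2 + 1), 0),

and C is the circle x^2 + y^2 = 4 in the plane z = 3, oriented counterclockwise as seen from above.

Let S be the flat disk x^2 + y^2 ≤ 4 in the plane z = 3, with upward unit normal n̂ = ẑ. By Stokes' theorem,

    ∮_C F · dr = ∬_S (∇ × F) · n̂ dS = ∬_D (curl F)_z dA,

where D is the disk x^2 + y^2 ≤ 4.

Compute the curl of F = (-10y (z^2 + 1), 10x (z^2 + 1), 0):
    (∇ × F)_x = ∂F_z/∂y - ∂F_y/∂z = -20x z,
    (∇ × F)_y = ∂F_x/∂z - ∂F_z/∂x = -20y z,
    (∇ × F)_z = ∂F_y/∂x - ∂F_x/∂y = 20z^2 + 20.

On z = 3, (curl F)_z = 200.

Convert to polar (x = r cos θ, y = r sin θ, dA = r dr dθ); the integrand becomes 200, so

    ∬_D (curl F)_z dA = ∫_0^{2π} ∫_0^{2} (200) · r dr dθ.

Inner (r from 0 to 2): 400.
Outer (θ from 0 to 2π): 800π.

Therefore ∮_C F · dr = 800π.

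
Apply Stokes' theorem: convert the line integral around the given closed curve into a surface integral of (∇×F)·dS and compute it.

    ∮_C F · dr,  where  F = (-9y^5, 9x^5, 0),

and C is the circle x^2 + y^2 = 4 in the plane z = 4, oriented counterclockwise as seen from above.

Let S be the flat disk x^2 + y^2 ≤ 4 in the plane z = 4, with upward unit normal n̂ = ẑ. By Stokes' theorem,

    ∮_C F · dr = ∬_S (∇ × F) · n̂ dS = ∬_D (curl F)_z dA,

where D is the disk x^2 + y^2 ≤ 4.

Compute the curl of F = (-9y^5, 9x^5, 0):
    (∇ × F)_x = ∂F_z/∂y - ∂F_y/∂z = 0,
    (∇ × F)_y = ∂F_x/∂z - ∂F_z/∂x = 0,
    (∇ × F)_z = ∂F_y/∂x - ∂F_x/∂y = 45x^4 + 45y^4.

On z = 4, (curl F)_z = 45x^4 + 45y^4.

Convert to polar (x = r cos θ, y = r sin θ, dA = r dr dθ); the integrand becomes 45r^4(sin(θ)^4 + cos(θ)^4), so

    ∬_D (curl F)_z dA = ∫_0^{2π} ∫_0^{2} (45r^4(sin(θ)^4 + cos(θ)^4)) · r dr dθ.

Inner (r from 0 to 2): 480sin(θ)^4 + 480cos(θ)^4.
Outer (θ from 0 to 2π): 720π.

Therefore ∮_C F · dr = 720π.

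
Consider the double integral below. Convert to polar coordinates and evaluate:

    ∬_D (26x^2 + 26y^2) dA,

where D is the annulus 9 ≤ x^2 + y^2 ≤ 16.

The region D is 3 ≤ r ≤ 4, 0 ≤ θ ≤ 2π in polar coordinates, where x = r cos(θ), y = r sin(θ), and dA = r dr dθ.

Under the substitution, the integrand becomes 26r^2, so

    ∬_D (26x^2 + 26y^2) dA = ∫_{0}^{2π} ∫_{3}^{4} (26r^2) · r dr dθ.

Inner integral (in r): ∫_{3}^{4} (26r^2) · r dr = 2275/2.

Outer integral (in θ): ∫_{0}^{2π} (2275/2) dθ = 2275π.

Therefore ∬_D (26x^2 + 26y^2) dA = 2275π.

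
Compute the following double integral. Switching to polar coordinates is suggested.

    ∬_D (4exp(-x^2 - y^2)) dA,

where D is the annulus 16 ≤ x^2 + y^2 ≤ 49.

The region D is 4 ≤ r ≤ 7, 0 ≤ θ ≤ 2π in polar coordinates, where x = r cos(θ), y = r sin(θ), and dA = r dr dθ.

Under the substitution, the integrand becomes 4exp(-r^2), so

    ∬_D (4exp(-x^2 - y^2)) dA = ∫_{0}^{2π} ∫_{4}^{7} (4exp(-r^2)) · r dr dθ.

Inner integral (in r): ∫_{4}^{7} (4exp(-r^2)) · r dr = -(2 - 2exp(33))exp(-49).

Outer integral (in θ): ∫_{0}^{2π} (-(2 - 2exp(33))exp(-49)) dθ = -4π (1 - exp(33))exp(-49).

Therefore ∬_D (4exp(-x^2 - y^2)) dA = -4π (1 - exp(33))exp(-49).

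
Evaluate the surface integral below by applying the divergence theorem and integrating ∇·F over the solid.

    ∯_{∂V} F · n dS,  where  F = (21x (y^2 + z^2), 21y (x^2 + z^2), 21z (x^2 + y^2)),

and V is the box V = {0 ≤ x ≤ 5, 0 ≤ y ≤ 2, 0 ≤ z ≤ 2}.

By the divergence theorem,

    ∯_{∂V} F · n dS = ∭_V (∇ · F) dV.

Compute the divergence:
    ∇ · F = ∂F_x/∂x + ∂F_y/∂y + ∂F_z/∂z = 21y^2 + 21z^2 + 21x^2 + 21z^2 + 21x^2 + 21y^2 = 42x^2 + 42y^2 + 42z^2.

V is a rectangular box, so dV = dx dy dz with 0 ≤ x ≤ 5, 0 ≤ y ≤ 2, 0 ≤ z ≤ 2.

Integrate (42x^2 + 42y^2 + 42z^2) over V as an iterated integral:

    ∭_V (∇·F) dV = ∫_0^{5} ∫_0^{2} ∫_0^{2} (42x^2 + 42y^2 + 42z^2) dz dy dx.

Inner (z from 0 to 2): 84x^2 + 84y^2 + 112.
Middle (y from 0 to 2): 168x^2 + 448.
Outer (x from 0 to 5): 9240.

Therefore ∯_{∂V} F · n dS = 9240.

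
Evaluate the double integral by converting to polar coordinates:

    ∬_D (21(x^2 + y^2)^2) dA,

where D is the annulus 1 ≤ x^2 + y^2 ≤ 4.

The region D is 1 ≤ r ≤ 2, 0 ≤ θ ≤ 2π in polar coordinates, where x = r cos(θ), y = r sin(θ), and dA = r dr dθ.

Under the substitution, the integrand becomes 21r^4, so

    ∬_D (21(x^2 + y^2)^2) dA = ∫_{0}^{2π} ∫_{1}^{2} (21r^4) · r dr dθ.

Inner integral (in r): ∫_{1}^{2} (21r^4) · r dr = 441/2.

Outer integral (in θ): ∫_{0}^{2π} (441/2) dθ = 441π.

Therefore ∬_D (21(x^2 + y^2)^2) dA = 441π.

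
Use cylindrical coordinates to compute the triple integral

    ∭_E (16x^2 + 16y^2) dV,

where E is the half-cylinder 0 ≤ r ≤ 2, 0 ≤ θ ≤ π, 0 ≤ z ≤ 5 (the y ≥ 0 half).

In cylindrical coordinates, x = r cos(θ), y = r sin(θ), z = z, and dV = r dr dθ dz.

The integrand becomes 16r^2, so

    ∭_E (16x^2 + 16y^2) dV = ∫_{0}^{π} ∫_{0}^{2} ∫_{0}^{5} (16r^2) · r dz dr dθ.

Inner (z): 80r^3.
Middle (r from 0 to 2): 320.
Outer (θ): 320π.

Therefore the triple integral equals 320π.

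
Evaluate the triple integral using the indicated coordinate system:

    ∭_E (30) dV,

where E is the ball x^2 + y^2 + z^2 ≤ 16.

In spherical coordinates, x = ρ sin(φ) cos(θ), y = ρ sin(φ) sin(θ), z = ρ cos(φ), and dV = ρ^2 sin(φ) dρ dφ dθ.

The integrand becomes 30, so

    ∭_E (30) dV = ∫_{0}^{2π} ∫_{0}^{π} ∫_{0}^{4} (30) · ρ^2 sin(φ) dρ dφ dθ.

Inner (ρ): 640sin(φ).
Middle (φ): 1280.
Outer (θ): 2560π.

Therefore the triple integral equals 2560π.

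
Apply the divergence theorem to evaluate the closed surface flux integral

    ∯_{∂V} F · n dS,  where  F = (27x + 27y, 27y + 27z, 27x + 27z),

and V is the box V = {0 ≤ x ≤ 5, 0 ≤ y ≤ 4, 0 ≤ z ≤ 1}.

By the divergence theorem,

    ∯_{∂V} F · n dS = ∭_V (∇ · F) dV.

Compute the divergence:
    ∇ · F = ∂F_x/∂x + ∂F_y/∂y + ∂F_z/∂z = 27 + 27 + 27 = 81.

V is a rectangular box, so dV = dx dy dz with 0 ≤ x ≤ 5, 0 ≤ y ≤ 4, 0 ≤ z ≤ 1.

Integrate (81) over V as an iterated integral:

    ∭_V (∇·F) dV = ∫_0^{5} ∫_0^{4} ∫_0^{1} (81) dz dy dx.

Inner (z from 0 to 1): 81.
Middle (y from 0 to 4): 324.
Outer (x from 0 to 5): 1620.

Therefore ∯_{∂V} F · n dS = 1620.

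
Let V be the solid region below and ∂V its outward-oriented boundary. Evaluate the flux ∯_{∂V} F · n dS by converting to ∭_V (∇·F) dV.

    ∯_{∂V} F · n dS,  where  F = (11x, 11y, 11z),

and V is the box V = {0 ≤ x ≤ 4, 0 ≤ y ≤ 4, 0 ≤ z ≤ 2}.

By the divergence theorem,

    ∯_{∂V} F · n dS = ∭_V (∇ · F) dV.

Compute the divergence:
    ∇ · F = ∂F_x/∂x + ∂F_y/∂y + ∂F_z/∂z = 11 + 11 + 11 = 33.

V is a rectangular box, so dV = dx dy dz with 0 ≤ x ≤ 4, 0 ≤ y ≤ 4, 0 ≤ z ≤ 2.

Integrate (33) over V as an iterated integral:

    ∭_V (∇·F) dV = ∫_0^{4} ∫_0^{4} ∫_0^{2} (33) dz dy dx.

Inner (z from 0 to 2): 66.
Middle (y from 0 to 4): 264.
Outer (x from 0 to 4): 1056.

Therefore ∯_{∂V} F · n dS = 1056.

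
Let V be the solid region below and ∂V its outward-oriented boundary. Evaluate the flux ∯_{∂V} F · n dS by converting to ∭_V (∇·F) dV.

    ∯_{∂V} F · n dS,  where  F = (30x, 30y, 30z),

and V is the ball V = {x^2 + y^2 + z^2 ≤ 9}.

By the divergence theorem,

    ∯_{∂V} F · n dS = ∭_V (∇ · F) dV.

Compute the divergence:
    ∇ · F = ∂F_x/∂x + ∂F_y/∂y + ∂F_z/∂z = 30 + 30 + 30 = 90.

In spherical coordinates, x = ρ sin(φ) cos(θ), y = ρ sin(φ) sin(θ), z = ρ cos(φ), dV = ρ^2 sin(φ) dρ dφ dθ, with 0 ≤ ρ ≤ 3, 0 ≤ φ ≤ π, 0 ≤ θ ≤ 2π.

The integrand, after substitution and multiplying by the volume element, becomes (90) · ρ^2 sin(φ), so

    ∭_V (∇·F) dV = ∫_0^{2π} ∫_0^{π} ∫_0^{3} (90) · ρ^2 sin(φ) dρ dφ dθ.

Inner (ρ from 0 to 3): 810sin(φ).
Middle (φ from 0 to π): 1620.
Outer (θ from 0 to 2π): 3240π.

Therefore ∯_{∂V} F · n dS = 3240π.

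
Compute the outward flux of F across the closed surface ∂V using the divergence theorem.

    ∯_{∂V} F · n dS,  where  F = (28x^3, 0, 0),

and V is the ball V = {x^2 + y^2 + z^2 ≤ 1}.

By the divergence theorem,

    ∯_{∂V} F · n dS = ∭_V (∇ · F) dV.

Compute the divergence:
    ∇ · F = ∂F_x/∂x + ∂F_y/∂y + ∂F_z/∂z = 84x^2 + 0 + 0 = 84x^2.

In spherical coordinates, x = ρ sin(φ) cos(θ), y = ρ sin(φ) sin(θ), z = ρ cos(φ), dV = ρ^2 sin(φ) dρ dφ dθ, with 0 ≤ ρ ≤ 1, 0 ≤ φ ≤ π, 0 ≤ θ ≤ 2π.

The integrand, after substitution and multiplying by the volume element, becomes (84ρ^2sin(φ)^2cos(θ)^2) · ρ^2 sin(φ), so

    ∭_V (∇·F) dV = ∫_0^{2π} ∫_0^{π} ∫_0^{1} (84ρ^2sin(φ)^2cos(θ)^2) · ρ^2 sin(φ) dρ dφ dθ.

Inner (ρ from 0 to 1): 84sin(φ)^3cos(θ)^2/5.
Middle (φ from 0 to π): 112cos(θ)^2/5.
Outer (θ from 0 to 2π): 112π/5.

Therefore ∯_{∂V} F · n dS = 112π/5.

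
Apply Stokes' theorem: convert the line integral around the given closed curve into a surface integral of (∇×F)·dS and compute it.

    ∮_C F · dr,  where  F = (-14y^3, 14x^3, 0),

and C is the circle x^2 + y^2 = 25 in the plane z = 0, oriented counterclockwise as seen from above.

Let S be the flat disk x^2 + y^2 ≤ 25 in the plane z = 0, with upward unit normal n̂ = ẑ. By Stokes' theorem,

    ∮_C F · dr = ∬_S (∇ × F) · n̂ dS = ∬_D (curl F)_z dA,

where D is the disk x^2 + y^2 ≤ 25.

Compute the curl of F = (-14y^3, 14x^3, 0):
    (∇ × F)_x = ∂F_z/∂y - ∂F_y/∂z = 0,
    (∇ × F)_y = ∂F_x/∂z - ∂F_z/∂x = 0,
    (∇ × F)_z = ∂F_y/∂x - ∂F_x/∂y = 42x^2 + 42y^2.

On z = 0, (curl F)_z = 42x^2 + 42y^2.

Convert to polar (x = r cos θ, y = r sin θ, dA = r dr dθ); the integrand becomes 42r^2, so

    ∬_D (curl F)_z dA = ∫_0^{2π} ∫_0^{5} (42r^2) · r dr dθ.

Inner (r from 0 to 5): 13125/2.
Outer (θ from 0 to 2π): 13125π.

Therefore ∮_C F · dr = 13125π.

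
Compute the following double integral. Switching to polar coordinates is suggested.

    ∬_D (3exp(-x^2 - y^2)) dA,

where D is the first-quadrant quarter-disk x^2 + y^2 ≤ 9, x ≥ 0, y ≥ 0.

The region D is 0 ≤ r ≤ 3, 0 ≤ θ ≤ π/2 in polar coordinates, where x = r cos(θ), y = r sin(θ), and dA = r dr dθ.

Under the substitution, the integrand becomes 3exp(-r^2), so

    ∬_D (3exp(-x^2 - y^2)) dA = ∫_{0}^{π/2} ∫_{0}^{3} (3exp(-r^2)) · r dr dθ.

Inner integral (in r): ∫_{0}^{3} (3exp(-r^2)) · r dr = 3/2 - 3exp(-9)/2.

Outer integral (in θ): ∫_{0}^{π/2} (3/2 - 3exp(-9)/2) dθ = -3π (1 - exp(9))exp(-9)/4.

Therefore ∬_D (3exp(-x^2 - y^2)) dA = -3π (1 - exp(9))exp(-9)/4.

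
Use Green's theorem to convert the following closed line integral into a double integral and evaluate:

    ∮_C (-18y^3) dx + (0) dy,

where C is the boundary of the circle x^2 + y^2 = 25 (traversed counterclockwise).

Green's theorem converts the closed line integral into a double integral over the enclosed region D:

    ∮_C P dx + Q dy = ∬_D (∂Q/∂x - ∂P/∂y) dA.

Here P = -18y^3, Q = 0, so

    ∂Q/∂x = 0,    ∂P/∂y = -54y^2,
    ∂Q/∂x - ∂P/∂y = 54y^2.

D is the region x^2 + y^2 ≤ 25. Evaluating the double integral:

In polar coordinates (x = r cos θ, y = r sin θ, dA = r dr dθ) the integrand becomes 54r^2sin(θ)^2, so

    ∬_D (54y^2) dA = ∫_0^{2π} ∫_0^{5} (54r^2sin(θ)^2) · r dr dθ.

Inner (r from 0 to 5): 16875sin(θ)^2/2.
Outer (θ from 0 to 2π): 16875π/2.

Therefore ∮_C P dx + Q dy = 16875π/2.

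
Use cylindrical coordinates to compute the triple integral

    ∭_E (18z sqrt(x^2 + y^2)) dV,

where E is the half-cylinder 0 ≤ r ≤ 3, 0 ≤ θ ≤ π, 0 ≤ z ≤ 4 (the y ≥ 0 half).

In cylindrical coordinates, x = r cos(θ), y = r sin(θ), z = z, and dV = r dr dθ dz.

The integrand becomes 18r z, so

    ∭_E (18z sqrt(x^2 + y^2)) dV = ∫_{0}^{π} ∫_{0}^{3} ∫_{0}^{4} (18r z) · r dz dr dθ.

Inner (z): 144r^2.
Middle (r from 0 to 3): 1296.
Outer (θ): 1296π.

Therefore the triple integral equals 1296π.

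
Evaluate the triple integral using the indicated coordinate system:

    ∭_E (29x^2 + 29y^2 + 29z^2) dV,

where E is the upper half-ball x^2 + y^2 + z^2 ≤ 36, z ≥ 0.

In spherical coordinates, x = ρ sin(φ) cos(θ), y = ρ sin(φ) sin(θ), z = ρ cos(φ), and dV = ρ^2 sin(φ) dρ dφ dθ.

The integrand becomes 29ρ^2, so

    ∭_E (29x^2 + 29y^2 + 29z^2) dV = ∫_{0}^{2π} ∫_{0}^{π/2} ∫_{0}^{6} (29ρ^2) · ρ^2 sin(φ) dρ dφ dθ.

Inner (ρ): 225504sin(φ)/5.
Middle (φ): 225504/5.
Outer (θ): 451008π/5.

Therefore the triple integral equals 451008π/5.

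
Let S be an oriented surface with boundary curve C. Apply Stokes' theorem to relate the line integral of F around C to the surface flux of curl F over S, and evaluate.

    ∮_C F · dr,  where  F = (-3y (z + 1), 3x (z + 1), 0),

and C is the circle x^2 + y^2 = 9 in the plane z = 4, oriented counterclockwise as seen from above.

Let S be the flat disk x^2 + y^2 ≤ 9 in the plane z = 4, with upward unit normal n̂ = ẑ. By Stokes' theorem,

    ∮_C F · dr = ∬_S (∇ × F) · n̂ dS = ∬_D (curl F)_z dA,

where D is the disk x^2 + y^2 ≤ 9.

Compute the curl of F = (-3y (z + 1), 3x (z + 1), 0):
    (∇ × F)_x = ∂F_z/∂y - ∂F_y/∂z = -3x,
    (∇ × F)_y = ∂F_x/∂z - ∂F_z/∂x = -3y,
    (∇ × F)_z = ∂F_y/∂x - ∂F_x/∂y = 6z + 6.

On z = 4, (curl F)_z = 30.

Convert to polar (x = r cos θ, y = r sin θ, dA = r dr dθ); the integrand becomes 30, so

    ∬_D (curl F)_z dA = ∫_0^{2π} ∫_0^{3} (30) · r dr dθ.

Inner (r from 0 to 3): 135.
Outer (θ from 0 to 2π): 270π.

Therefore ∮_C F · dr = 270π.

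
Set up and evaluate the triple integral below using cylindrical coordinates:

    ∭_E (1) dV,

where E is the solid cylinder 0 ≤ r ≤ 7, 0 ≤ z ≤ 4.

In cylindrical coordinates, x = r cos(θ), y = r sin(θ), z = z, and dV = r dr dθ dz.

The integrand becomes 1, so

    ∭_E (1) dV = ∫_{0}^{2π} ∫_{0}^{7} ∫_{0}^{4} (1) · r dz dr dθ.

Inner (z): 4r.
Middle (r from 0 to 7): 98.
Outer (θ): 196π.

Therefore the triple integral equals 196π.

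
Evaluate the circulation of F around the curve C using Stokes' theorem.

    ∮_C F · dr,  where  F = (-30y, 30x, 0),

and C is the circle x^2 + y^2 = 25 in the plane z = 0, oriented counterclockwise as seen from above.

Let S be the flat disk x^2 + y^2 ≤ 25 in the plane z = 0, with upward unit normal n̂ = ẑ. By Stokes' theorem,

    ∮_C F · dr = ∬_S (∇ × F) · n̂ dS = ∬_D (curl F)_z dA,

where D is the disk x^2 + y^2 ≤ 25.

Compute the curl of F = (-30y, 30x, 0):
    (∇ × F)_x = ∂F_z/∂y - ∂F_y/∂z = 0,
    (∇ × F)_y = ∂F_x/∂z - ∂F_z/∂x = 0,
    (∇ × F)_z = ∂F_y/∂x - ∂F_x/∂y = 60.

On z = 0, (curl F)_z = 60.

Convert to polar (x = r cos θ, y = r sin θ, dA = r dr dθ); the integrand becomes 60, so

    ∬_D (curl F)_z dA = ∫_0^{2π} ∫_0^{5} (60) · r dr dθ.

Inner (r from 0 to 5): 750.
Outer (θ from 0 to 2π): 1500π.

Therefore ∮_C F · dr = 1500π.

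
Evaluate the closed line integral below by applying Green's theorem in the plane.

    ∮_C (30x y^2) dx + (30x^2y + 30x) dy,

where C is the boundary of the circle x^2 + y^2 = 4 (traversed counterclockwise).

Green's theorem converts the closed line integral into a double integral over the enclosed region D:

    ∮_C P dx + Q dy = ∬_D (∂Q/∂x - ∂P/∂y) dA.

Here P = 30x y^2, Q = 30x^2y + 30x, so

    ∂Q/∂x = 60x y + 30,    ∂P/∂y = 60x y,
    ∂Q/∂x - ∂P/∂y = 30.

D is the region x^2 + y^2 ≤ 4. Evaluating the double integral:

In polar coordinates (x = r cos θ, y = r sin θ, dA = r dr dθ) the integrand becomes 30, so

    ∬_D (30) dA = ∫_0^{2π} ∫_0^{2} (30) · r dr dθ.

Inner (r from 0 to 2): 60.
Outer (θ from 0 to 2π): 120π.

Therefore ∮_C P dx + Q dy = 120π.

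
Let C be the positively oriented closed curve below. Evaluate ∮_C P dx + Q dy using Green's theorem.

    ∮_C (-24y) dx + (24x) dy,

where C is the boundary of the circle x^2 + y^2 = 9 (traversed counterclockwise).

Green's theorem converts the closed line integral into a double integral over the enclosed region D:

    ∮_C P dx + Q dy = ∬_D (∂Q/∂x - ∂P/∂y) dA.

Here P = -24y, Q = 24x, so

    ∂Q/∂x = 24,    ∂P/∂y = -24,
    ∂Q/∂x - ∂P/∂y = 48.

D is the region x^2 + y^2 ≤ 9. Evaluating the double integral:

In polar coordinates (x = r cos θ, y = r sin θ, dA = r dr dθ) the integrand becomes 48, so

    ∬_D (48) dA = ∫_0^{2π} ∫_0^{3} (48) · r dr dθ.

Inner (r from 0 to 3): 216.
Outer (θ from 0 to 2π): 432π.

Therefore ∮_C P dx + Q dy = 432π.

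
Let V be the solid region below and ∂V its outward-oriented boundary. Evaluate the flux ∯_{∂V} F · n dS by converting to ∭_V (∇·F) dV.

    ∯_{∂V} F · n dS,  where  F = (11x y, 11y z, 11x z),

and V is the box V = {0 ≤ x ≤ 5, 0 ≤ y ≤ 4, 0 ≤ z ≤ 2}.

By the divergence theorem,

    ∯_{∂V} F · n dS = ∭_V (∇ · F) dV.

Compute the divergence:
    ∇ · F = ∂F_x/∂x + ∂F_y/∂y + ∂F_z/∂z = 11y + 11z + 11x = 11x + 11y + 11z.

V is a rectangular box, so dV = dx dy dz with 0 ≤ x ≤ 5, 0 ≤ y ≤ 4, 0 ≤ z ≤ 2.

Integrate (11x + 11y + 11z) over V as an iterated integral:

    ∭_V (∇·F) dV = ∫_0^{5} ∫_0^{4} ∫_0^{2} (11x + 11y + 11z) dz dy dx.

Inner (z from 0 to 2): 22x + 22y + 22.
Middle (y from 0 to 4): 88x + 264.
Outer (x from 0 to 5): 2420.

Therefore ∯_{∂V} F · n dS = 2420.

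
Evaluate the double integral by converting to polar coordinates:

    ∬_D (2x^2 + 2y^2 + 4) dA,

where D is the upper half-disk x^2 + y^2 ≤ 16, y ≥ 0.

The region D is 0 ≤ r ≤ 4, 0 ≤ θ ≤ π in polar coordinates, where x = r cos(θ), y = r sin(θ), and dA = r dr dθ.

Under the substitution, the integrand becomes 2r^2 + 4, so

    ∬_D (2x^2 + 2y^2 + 4) dA = ∫_{0}^{π} ∫_{0}^{4} (2r^2 + 4) · r dr dθ.

Inner integral (in r): ∫_{0}^{4} (2r^2 + 4) · r dr = 160.

Outer integral (in θ): ∫_{0}^{π} (160) dθ = 160π.

Therefore ∬_D (2x^2 + 2y^2 + 4) dA = 160π.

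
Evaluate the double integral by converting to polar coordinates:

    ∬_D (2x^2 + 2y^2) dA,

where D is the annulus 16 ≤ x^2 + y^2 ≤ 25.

The region D is 4 ≤ r ≤ 5, 0 ≤ θ ≤ 2π in polar coordinates, where x = r cos(θ), y = r sin(θ), and dA = r dr dθ.

Under the substitution, the integrand becomes 2r^2, so

    ∬_D (2x^2 + 2y^2) dA = ∫_{0}^{2π} ∫_{4}^{5} (2r^2) · r dr dθ.

Inner integral (in r): ∫_{4}^{5} (2r^2) · r dr = 369/2.

Outer integral (in θ): ∫_{0}^{2π} (369/2) dθ = 369π.

Therefore ∬_D (2x^2 + 2y^2) dA = 369π.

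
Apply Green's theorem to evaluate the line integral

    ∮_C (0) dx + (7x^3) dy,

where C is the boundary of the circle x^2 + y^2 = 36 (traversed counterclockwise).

Green's theorem converts the closed line integral into a double integral over the enclosed region D:

    ∮_C P dx + Q dy = ∬_D (∂Q/∂x - ∂P/∂y) dA.

Here P = 0, Q = 7x^3, so

    ∂Q/∂x = 21x^2,    ∂P/∂y = 0,
    ∂Q/∂x - ∂P/∂y = 21x^2.

D is the region x^2 + y^2 ≤ 36. Evaluating the double integral:

In polar coordinates (x = r cos θ, y = r sin θ, dA = r dr dθ) the integrand becomes 21r^2cos(θ)^2, so

    ∬_D (21x^2) dA = ∫_0^{2π} ∫_0^{6} (21r^2cos(θ)^2) · r dr dθ.

Inner (r from 0 to 6): 6804cos(θ)^2.
Outer (θ from 0 to 2π): 6804π.

Therefore ∮_C P dx + Q dy = 6804π.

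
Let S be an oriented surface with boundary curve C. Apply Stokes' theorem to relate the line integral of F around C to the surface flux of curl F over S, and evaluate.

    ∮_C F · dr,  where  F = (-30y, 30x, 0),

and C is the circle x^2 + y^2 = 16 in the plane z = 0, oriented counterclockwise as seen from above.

Let S be the flat disk x^2 + y^2 ≤ 16 in the plane z = 0, with upward unit normal n̂ = ẑ. By Stokes' theorem,

    ∮_C F · dr = ∬_S (∇ × F) · n̂ dS = ∬_D (curl F)_z dA,

where D is the disk x^2 + y^2 ≤ 16.

Compute the curl of F = (-30y, 30x, 0):
    (∇ × F)_x = ∂F_z/∂y - ∂F_y/∂z = 0,
    (∇ × F)_y = ∂F_x/∂z - ∂F_z/∂x = 0,
    (∇ × F)_z = ∂F_y/∂x - ∂F_x/∂y = 60.

On z = 0, (curl F)_z = 60.

Convert to polar (x = r cos θ, y = r sin θ, dA = r dr dθ); the integrand becomes 60, so

    ∬_D (curl F)_z dA = ∫_0^{2π} ∫_0^{4} (60) · r dr dθ.

Inner (r from 0 to 4): 480.
Outer (θ from 0 to 2π): 960π.

Therefore ∮_C F · dr = 960π.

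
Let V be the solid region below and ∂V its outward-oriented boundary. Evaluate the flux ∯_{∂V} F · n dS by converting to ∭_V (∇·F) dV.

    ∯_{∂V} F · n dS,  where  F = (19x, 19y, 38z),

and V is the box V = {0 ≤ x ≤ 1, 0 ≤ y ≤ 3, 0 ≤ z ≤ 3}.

By the divergence theorem,

    ∯_{∂V} F · n dS = ∭_V (∇ · F) dV.

Compute the divergence:
    ∇ · F = ∂F_x/∂x + ∂F_y/∂y + ∂F_z/∂z = 19 + 19 + 38 = 76.

V is a rectangular box, so dV = dx dy dz with 0 ≤ x ≤ 1, 0 ≤ y ≤ 3, 0 ≤ z ≤ 3.

Integrate (76) over V as an iterated integral:

    ∭_V (∇·F) dV = ∫_0^{1} ∫_0^{3} ∫_0^{3} (76) dz dy dx.

Inner (z from 0 to 3): 228.
Middle (y from 0 to 3): 684.
Outer (x from 0 to 1): 684.

Therefore ∯_{∂V} F · n dS = 684.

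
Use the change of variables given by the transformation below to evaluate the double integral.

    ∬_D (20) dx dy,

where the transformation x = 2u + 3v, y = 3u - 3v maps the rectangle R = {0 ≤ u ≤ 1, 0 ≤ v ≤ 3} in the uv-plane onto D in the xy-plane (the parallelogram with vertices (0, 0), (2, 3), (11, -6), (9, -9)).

Compute the Jacobian determinant of (x, y) with respect to (u, v):

    ∂(x,y)/∂(u,v) = | 2  3 | = (2)(-3) - (3)(3) = -15.
                   | 3  -3 |

Its absolute value is |J| = 15 (the area scaling factor).

Substituting x = 2u + 3v, y = 3u - 3v into the integrand,

    20 → 20,

so the integral becomes

    ∬_R (20) · |J| du dv = ∫_0^1 ∫_0^3 (300) dv du.

Inner (v): 900.
Outer (u): 900.

Therefore ∬_D (20) dx dy = 900.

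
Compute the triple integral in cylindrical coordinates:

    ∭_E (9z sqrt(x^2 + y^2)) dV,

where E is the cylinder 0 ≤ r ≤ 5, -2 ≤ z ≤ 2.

In cylindrical coordinates, x = r cos(θ), y = r sin(θ), z = z, and dV = r dr dθ dz.

The integrand becomes 9r z, so

    ∭_E (9z sqrt(x^2 + y^2)) dV = ∫_{0}^{2π} ∫_{0}^{5} ∫_{-2}^{2} (9r z) · r dz dr dθ.

Inner (z): 0.
Middle (r from 0 to 5): 0.
Outer (θ): 0.

Therefore the triple integral equals 0.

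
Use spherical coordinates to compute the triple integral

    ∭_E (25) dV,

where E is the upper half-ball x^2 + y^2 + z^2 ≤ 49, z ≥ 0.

In spherical coordinates, x = ρ sin(φ) cos(θ), y = ρ sin(φ) sin(θ), z = ρ cos(φ), and dV = ρ^2 sin(φ) dρ dφ dθ.

The integrand becomes 25, so

    ∭_E (25) dV = ∫_{0}^{2π} ∫_{0}^{π/2} ∫_{0}^{7} (25) · ρ^2 sin(φ) dρ dφ dθ.

Inner (ρ): 8575sin(φ)/3.
Middle (φ): 8575/3.
Outer (θ): 17150π/3.

Therefore the triple integral equals 17150π/3.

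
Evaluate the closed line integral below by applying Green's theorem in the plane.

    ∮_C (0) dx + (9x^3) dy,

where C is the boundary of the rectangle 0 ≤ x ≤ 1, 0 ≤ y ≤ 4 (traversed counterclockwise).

Green's theorem converts the closed line integral into a double integral over the enclosed region D:

    ∮_C P dx + Q dy = ∬_D (∂Q/∂x - ∂P/∂y) dA.

Here P = 0, Q = 9x^3, so

    ∂Q/∂x = 27x^2,    ∂P/∂y = 0,
    ∂Q/∂x - ∂P/∂y = 27x^2.

D is the region 0 ≤ x ≤ 1, 0 ≤ y ≤ 4. Evaluating the double integral:

    ∬_D (27x^2) dA = ∫_0^{1} ∫_0^{4} (27x^2) dy dx.

Inner (y from 0 to 4): 108x^2.
Outer (x from 0 to 1): 36.

Therefore ∮_C P dx + Q dy = 36.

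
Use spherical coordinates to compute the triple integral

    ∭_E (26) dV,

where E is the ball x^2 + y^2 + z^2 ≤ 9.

In spherical coordinates, x = ρ sin(φ) cos(θ), y = ρ sin(φ) sin(θ), z = ρ cos(φ), and dV = ρ^2 sin(φ) dρ dφ dθ.

The integrand becomes 26, so

    ∭_E (26) dV = ∫_{0}^{2π} ∫_{0}^{π} ∫_{0}^{3} (26) · ρ^2 sin(φ) dρ dφ dθ.

Inner (ρ): 234sin(φ).
Middle (φ): 468.
Outer (θ): 936π.

Therefore the triple integral equals 936π.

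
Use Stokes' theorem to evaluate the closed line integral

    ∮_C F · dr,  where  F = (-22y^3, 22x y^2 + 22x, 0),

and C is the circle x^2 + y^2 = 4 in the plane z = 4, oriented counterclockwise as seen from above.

Let S be the flat disk x^2 + y^2 ≤ 4 in the plane z = 4, with upward unit normal n̂ = ẑ. By Stokes' theorem,

    ∮_C F · dr = ∬_S (∇ × F) · n̂ dS = ∬_D (curl F)_z dA,

where D is the disk x^2 + y^2 ≤ 4.

Compute the curl of F = (-22y^3, 22x y^2 + 22x, 0):
    (∇ × F)_x = ∂F_z/∂y - ∂F_y/∂z = 0,
    (∇ × F)_y = ∂F_x/∂z - ∂F_z/∂x = 0,
    (∇ × F)_z = ∂F_y/∂x - ∂F_x/∂y = 88y^2 + 22.

On z = 4, (curl F)_z = 88y^2 + 22.

Convert to polar (x = r cos θ, y = r sin θ, dA = r dr dθ); the integrand becomes 88r^2sin(θ)^2 + 22, so

    ∬_D (curl F)_z dA = ∫_0^{2π} ∫_0^{2} (88r^2sin(θ)^2 + 22) · r dr dθ.

Inner (r from 0 to 2): 352sin(θ)^2 + 44.
Outer (θ from 0 to 2π): 440π.

Therefore ∮_C F · dr = 440π.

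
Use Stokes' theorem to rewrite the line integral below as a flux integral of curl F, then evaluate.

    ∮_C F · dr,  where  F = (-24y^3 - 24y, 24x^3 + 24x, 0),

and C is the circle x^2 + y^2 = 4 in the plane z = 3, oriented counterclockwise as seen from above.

Let S be the flat disk x^2 + y^2 ≤ 4 in the plane z = 3, with upward unit normal n̂ = ẑ. By Stokes' theorem,

    ∮_C F · dr = ∬_S (∇ × F) · n̂ dS = ∬_D (curl F)_z dA,

where D is the disk x^2 + y^2 ≤ 4.

Compute the curl of F = (-24y^3 - 24y, 24x^3 + 24x, 0):
    (∇ × F)_x = ∂F_z/∂y - ∂F_y/∂z = 0,
    (∇ × F)_y = ∂F_x/∂z - ∂F_z/∂x = 0,
    (∇ × F)_z = ∂F_y/∂x - ∂F_x/∂y = 72x^2 + 72y^2 + 48.

On z = 3, (curl F)_z = 72x^2 + 72y^2 + 48.

Convert to polar (x = r cos θ, y = r sin θ, dA = r dr dθ); the integrand becomes 72r^2 + 48, so

    ∬_D (curl F)_z dA = ∫_0^{2π} ∫_0^{2} (72r^2 + 48) · r dr dθ.

Inner (r from 0 to 2): 384.
Outer (θ from 0 to 2π): 768π.

Therefore ∮_C F · dr = 768π.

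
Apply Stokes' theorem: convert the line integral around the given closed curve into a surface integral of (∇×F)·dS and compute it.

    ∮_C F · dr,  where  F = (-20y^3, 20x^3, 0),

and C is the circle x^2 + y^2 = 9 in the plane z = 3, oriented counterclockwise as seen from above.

Let S be the flat disk x^2 + y^2 ≤ 9 in the plane z = 3, with upward unit normal n̂ = ẑ. By Stokes' theorem,

    ∮_C F · dr = ∬_S (∇ × F) · n̂ dS = ∬_D (curl F)_z dA,

where D is the disk x^2 + y^2 ≤ 9.

Compute the curl of F = (-20y^3, 20x^3, 0):
    (∇ × F)_x = ∂F_z/∂y - ∂F_y/∂z = 0,
    (∇ × F)_y = ∂F_x/∂z - ∂F_z/∂x = 0,
    (∇ × F)_z = ∂F_y/∂x - ∂F_x/∂y = 60x^2 + 60y^2.

On z = 3, (curl F)_z = 60x^2 + 60y^2.

Convert to polar (x = r cos θ, y = r sin θ, dA = r dr dθ); the integrand becomes 60r^2, so

    ∬_D (curl F)_z dA = ∫_0^{2π} ∫_0^{3} (60r^2) · r dr dθ.

Inner (r from 0 to 3): 1215.
Outer (θ from 0 to 2π): 2430π.

Therefore ∮_C F · dr = 2430π.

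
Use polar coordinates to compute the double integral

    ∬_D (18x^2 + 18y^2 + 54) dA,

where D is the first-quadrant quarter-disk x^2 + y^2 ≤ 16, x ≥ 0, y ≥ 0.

The region D is 0 ≤ r ≤ 4, 0 ≤ θ ≤ π/2 in polar coordinates, where x = r cos(θ), y = r sin(θ), and dA = r dr dθ.

Under the substitution, the integrand becomes 18r^2 + 54, so

    ∬_D (18x^2 + 18y^2 + 54) dA = ∫_{0}^{π/2} ∫_{0}^{4} (18r^2 + 54) · r dr dθ.

Inner integral (in r): ∫_{0}^{4} (18r^2 + 54) · r dr = 1584.

Outer integral (in θ): ∫_{0}^{π/2} (1584) dθ = 792π.

Therefore ∬_D (18x^2 + 18y^2 + 54) dA = 792π.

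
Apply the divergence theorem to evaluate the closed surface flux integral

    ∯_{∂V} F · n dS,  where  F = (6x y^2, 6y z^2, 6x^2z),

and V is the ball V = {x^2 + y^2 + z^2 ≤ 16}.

By the divergence theorem,

    ∯_{∂V} F · n dS = ∭_V (∇ · F) dV.

Compute the divergence:
    ∇ · F = ∂F_x/∂x + ∂F_y/∂y + ∂F_z/∂z = 6y^2 + 6z^2 + 6x^2 = 6x^2 + 6y^2 + 6z^2.

In spherical coordinates, x = ρ sin(φ) cos(θ), y = ρ sin(φ) sin(θ), z = ρ cos(φ), dV = ρ^2 sin(φ) dρ dφ dθ, with 0 ≤ ρ ≤ 4, 0 ≤ φ ≤ π, 0 ≤ θ ≤ 2π.

The integrand, after substitution and multiplying by the volume element, becomes (6ρ^2) · ρ^2 sin(φ), so

    ∭_V (∇·F) dV = ∫_0^{2π} ∫_0^{π} ∫_0^{4} (6ρ^2) · ρ^2 sin(φ) dρ dφ dθ.

Inner (ρ from 0 to 4): 6144sin(φ)/5.
Middle (φ from 0 to π): 12288/5.
Outer (θ from 0 to 2π): 24576π/5.

Therefore ∯_{∂V} F · n dS = 24576π/5.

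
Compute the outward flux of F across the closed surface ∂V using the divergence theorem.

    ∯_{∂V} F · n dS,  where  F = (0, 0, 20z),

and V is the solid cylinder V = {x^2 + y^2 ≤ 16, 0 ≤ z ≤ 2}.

By the divergence theorem,

    ∯_{∂V} F · n dS = ∭_V (∇ · F) dV.

Compute the divergence:
    ∇ · F = ∂F_x/∂x + ∂F_y/∂y + ∂F_z/∂z = 0 + 0 + 20 = 20.

In cylindrical coordinates, x = r cos(θ), y = r sin(θ), z = z, dV = r dr dθ dz, with 0 ≤ r ≤ 4, 0 ≤ θ ≤ 2π, 0 ≤ z ≤ 2.

The integrand, after substitution and multiplying by the volume element, becomes (20) · r, so

    ∭_V (∇·F) dV = ∫_0^{2π} ∫_0^{4} ∫_0^{2} (20) · r dz dr dθ.

Inner (z from 0 to 2): 40r.
Middle (r from 0 to 4): 320.
Outer (θ from 0 to 2π): 640π.

Therefore ∯_{∂V} F · n dS = 640π.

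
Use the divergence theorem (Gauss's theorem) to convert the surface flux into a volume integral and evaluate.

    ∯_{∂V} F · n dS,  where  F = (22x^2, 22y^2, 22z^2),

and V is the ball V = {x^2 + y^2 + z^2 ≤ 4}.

By the divergence theorem,

    ∯_{∂V} F · n dS = ∭_V (∇ · F) dV.

Compute the divergence:
    ∇ · F = ∂F_x/∂x + ∂F_y/∂y + ∂F_z/∂z = 44x + 44y + 44z.

In spherical coordinates, x = ρ sin(φ) cos(θ), y = ρ sin(φ) sin(θ), z = ρ cos(φ), dV = ρ^2 sin(φ) dρ dφ dθ, with 0 ≤ ρ ≤ 2, 0 ≤ φ ≤ π, 0 ≤ θ ≤ 2π.

The integrand, after substitution and multiplying by the volume element, becomes (44ρ (sqrt(2)sin(φ)sin(θ + π/4) + cos(φ))) · ρ^2 sin(φ), so

    ∭_V (∇·F) dV = ∫_0^{2π} ∫_0^{π} ∫_0^{2} (44ρ (sqrt(2)sin(φ)sin(θ + π/4) + cos(φ))) · ρ^2 sin(φ) dρ dφ dθ.

Inner (ρ from 0 to 2): 176(sqrt(2)sin(φ)sin(θ + π/4) + cos(φ))sin(φ).
Middle (φ from 0 to π): 88sqrt(2)π sin(θ + π/4).
Outer (θ from 0 to 2π): 0.

Therefore ∯_{∂V} F · n dS = 0.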